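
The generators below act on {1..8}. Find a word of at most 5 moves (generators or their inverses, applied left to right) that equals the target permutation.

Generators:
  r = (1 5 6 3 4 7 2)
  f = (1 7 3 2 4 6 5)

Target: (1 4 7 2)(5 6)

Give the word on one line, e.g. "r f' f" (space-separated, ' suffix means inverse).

r f r' f' r

  after r: (1 5 6 3 4 7 2)
  after f: (2 7 4 3 6)
  after r': (1 2 4 6 7 3 5)
  after f': (1 3 6)
  after r: (1 4 7 2)(5 6)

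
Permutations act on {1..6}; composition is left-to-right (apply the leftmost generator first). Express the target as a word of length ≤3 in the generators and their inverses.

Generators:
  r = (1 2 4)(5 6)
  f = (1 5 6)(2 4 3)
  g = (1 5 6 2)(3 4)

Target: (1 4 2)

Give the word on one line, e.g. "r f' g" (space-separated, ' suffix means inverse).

r r

  after r: (1 2 4)(5 6)
  after r: (1 4 2)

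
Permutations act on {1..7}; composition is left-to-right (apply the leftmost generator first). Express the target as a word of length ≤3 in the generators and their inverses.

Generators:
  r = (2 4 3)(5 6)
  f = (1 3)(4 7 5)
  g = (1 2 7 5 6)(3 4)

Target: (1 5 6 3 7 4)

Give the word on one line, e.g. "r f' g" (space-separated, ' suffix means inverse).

g' f r

  after g': (1 6 5 7 2)(3 4)
  after f: (1 6 4)(2 3 7)
  after r: (1 5 6 3 7 4)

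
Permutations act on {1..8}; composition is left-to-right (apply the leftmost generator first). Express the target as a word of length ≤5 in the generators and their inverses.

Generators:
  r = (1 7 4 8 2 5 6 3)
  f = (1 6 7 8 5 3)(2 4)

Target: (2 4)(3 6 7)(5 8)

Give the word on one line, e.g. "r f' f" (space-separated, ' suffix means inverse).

  after r': (1 3 6 5 2 8 4 7)
  after f: (2 5 4 8)(3 7 6)
  after r': (1 3)(5 7)
  after f: (2 4)(3 6 7)(5 8)

r' f r' f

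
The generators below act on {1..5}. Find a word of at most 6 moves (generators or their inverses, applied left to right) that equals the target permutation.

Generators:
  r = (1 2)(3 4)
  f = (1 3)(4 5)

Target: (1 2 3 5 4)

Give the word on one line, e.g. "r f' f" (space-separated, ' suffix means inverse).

r' f' f' f'

  after r': (1 2)(3 4)
  after f': (1 2 3 5 4)
  after f': (1 2)(3 4)
  after f': (1 2 3 5 4)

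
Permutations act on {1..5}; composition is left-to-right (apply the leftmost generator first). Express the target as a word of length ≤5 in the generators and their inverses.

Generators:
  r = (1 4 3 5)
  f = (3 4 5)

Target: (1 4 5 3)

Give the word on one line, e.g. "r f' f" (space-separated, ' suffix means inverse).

r' f' r r f'

  after r': (1 5 3 4)
  after f': (1 4)
  after r: (1 3 5)
  after r: (1 5 4 3)
  after f': (1 4 5 3)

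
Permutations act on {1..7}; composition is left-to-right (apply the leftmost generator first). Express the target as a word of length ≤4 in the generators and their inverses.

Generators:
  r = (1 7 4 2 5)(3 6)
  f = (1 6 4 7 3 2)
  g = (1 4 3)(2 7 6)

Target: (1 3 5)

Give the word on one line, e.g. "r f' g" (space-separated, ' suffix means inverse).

f' g' r

  after f': (1 2 3 7 4 6)
  after g': (1 6 3 2 4 7)
  after r: (1 3 5)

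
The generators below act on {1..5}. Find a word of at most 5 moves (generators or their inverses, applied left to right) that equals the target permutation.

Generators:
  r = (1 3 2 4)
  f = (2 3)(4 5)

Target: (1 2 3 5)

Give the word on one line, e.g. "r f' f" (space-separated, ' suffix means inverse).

  after r': (1 4 2 3)
  after r': (1 2)(3 4)
  after f': (1 3 5 4 2)
  after r: (1 2 3 5)

r' r' f' r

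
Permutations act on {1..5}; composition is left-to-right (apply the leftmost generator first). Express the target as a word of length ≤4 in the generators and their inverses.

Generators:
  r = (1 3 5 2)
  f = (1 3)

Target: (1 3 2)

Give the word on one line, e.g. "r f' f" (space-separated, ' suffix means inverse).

  after r': (1 2 5 3)
  after f: (1 2 5)
  after r: (3 5)
  after r: (1 3 2)

r' f r r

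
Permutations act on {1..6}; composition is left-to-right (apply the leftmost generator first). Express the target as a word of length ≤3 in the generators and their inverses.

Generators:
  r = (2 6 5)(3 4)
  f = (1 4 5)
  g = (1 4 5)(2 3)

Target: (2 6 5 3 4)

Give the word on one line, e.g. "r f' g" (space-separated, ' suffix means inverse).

  after r: (2 6 5)(3 4)
  after g: (1 4 2 6)(3 5)
  after f': (2 6 5 3 4)

r g f'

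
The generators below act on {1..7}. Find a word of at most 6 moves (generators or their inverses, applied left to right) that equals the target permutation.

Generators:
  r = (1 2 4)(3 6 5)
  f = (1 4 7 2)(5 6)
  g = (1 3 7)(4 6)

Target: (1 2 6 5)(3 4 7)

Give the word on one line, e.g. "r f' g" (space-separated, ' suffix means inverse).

  after r: (1 2 4)(3 6 5)
  after g': (1 2 6 5)(3 4 7)
  after r': (2 3)(4 7 5)
  after r': (1 4 7 6 3)(2 5)
  after r': (1 2 6 5)(3 4 7)

r g' r' r' r'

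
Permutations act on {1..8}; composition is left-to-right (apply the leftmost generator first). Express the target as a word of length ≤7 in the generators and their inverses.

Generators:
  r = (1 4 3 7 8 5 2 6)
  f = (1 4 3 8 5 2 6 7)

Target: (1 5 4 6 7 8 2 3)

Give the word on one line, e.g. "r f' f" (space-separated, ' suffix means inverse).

f r' r' f' f'

  after f: (1 4 3 8 5 2 6 7)
  after r': (3 7 6)
  after r': (1 6 4)(2 5 8 7)
  after f': (1 2 8 6)(3 4 7 5)
  after f': (1 5 4 6 7 8 2 3)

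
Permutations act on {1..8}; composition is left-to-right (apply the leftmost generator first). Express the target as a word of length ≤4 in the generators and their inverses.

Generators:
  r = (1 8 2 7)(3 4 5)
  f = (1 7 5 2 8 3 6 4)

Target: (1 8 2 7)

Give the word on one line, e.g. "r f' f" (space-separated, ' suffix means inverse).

  after r': (1 7 2 8)(3 5 4)
  after r': (1 2)(3 4 5)(7 8)
  after r': (1 8 2 7)

r' r' r'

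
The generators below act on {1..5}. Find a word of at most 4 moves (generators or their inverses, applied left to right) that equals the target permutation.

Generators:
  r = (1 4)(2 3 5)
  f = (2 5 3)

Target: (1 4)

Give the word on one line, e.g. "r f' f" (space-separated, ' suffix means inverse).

r f' r' r'

  after r: (1 4)(2 3 5)
  after f': (1 4)(2 5 3)
  after r': (2 3 5)
  after r': (1 4)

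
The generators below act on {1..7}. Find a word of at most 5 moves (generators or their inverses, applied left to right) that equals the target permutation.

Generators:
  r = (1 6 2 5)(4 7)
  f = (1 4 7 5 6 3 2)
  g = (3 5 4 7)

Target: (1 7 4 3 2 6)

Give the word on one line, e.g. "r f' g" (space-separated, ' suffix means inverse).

  after g: (3 5 4 7)
  after r': (1 5 7 3 2 6)
  after g': (1 3 2 6)(4 5)
  after g': (1 7 4 3 2 6)

g r' g' g'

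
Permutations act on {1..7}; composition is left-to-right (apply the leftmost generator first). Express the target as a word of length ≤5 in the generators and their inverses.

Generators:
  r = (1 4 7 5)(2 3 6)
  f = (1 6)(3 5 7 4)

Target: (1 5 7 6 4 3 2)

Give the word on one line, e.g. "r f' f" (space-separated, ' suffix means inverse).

r r f'

  after r: (1 4 7 5)(2 3 6)
  after r: (1 7)(2 6 3)(4 5)
  after f': (1 5 7 6 4 3 2)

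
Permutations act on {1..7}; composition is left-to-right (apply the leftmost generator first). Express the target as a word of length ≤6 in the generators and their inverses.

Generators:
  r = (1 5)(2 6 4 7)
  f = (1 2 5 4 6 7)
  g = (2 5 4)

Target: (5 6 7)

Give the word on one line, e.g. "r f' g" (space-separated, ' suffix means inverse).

  after f': (1 7 6 4 5 2)
  after g': (1 7 6 5 4 2)
  after r: (1 2 5 7 4 6)
  after f': (5 6 7)

f' g' r f'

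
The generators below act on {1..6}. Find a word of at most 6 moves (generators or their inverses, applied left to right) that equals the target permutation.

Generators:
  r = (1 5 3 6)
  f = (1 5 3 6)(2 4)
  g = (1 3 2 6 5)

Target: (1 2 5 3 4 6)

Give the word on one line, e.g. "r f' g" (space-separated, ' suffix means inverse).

g r' f g

  after g: (1 3 2 6 5)
  after r': (1 5 6)(2 3)
  after f: (1 3 4 2 6 5)
  after g: (1 2 5 3 4 6)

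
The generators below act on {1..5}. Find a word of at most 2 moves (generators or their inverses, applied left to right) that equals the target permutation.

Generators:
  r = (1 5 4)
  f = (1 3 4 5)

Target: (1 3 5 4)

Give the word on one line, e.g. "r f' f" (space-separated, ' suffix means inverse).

  after f: (1 3 4 5)
  after r': (1 3 5 4)

f r'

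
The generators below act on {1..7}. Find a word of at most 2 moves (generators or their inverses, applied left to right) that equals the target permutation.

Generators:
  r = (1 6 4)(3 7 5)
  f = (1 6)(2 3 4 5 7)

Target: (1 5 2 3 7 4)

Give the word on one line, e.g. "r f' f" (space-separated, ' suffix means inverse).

r' f

  after r': (1 4 6)(3 5 7)
  after f: (1 5 2 3 7 4)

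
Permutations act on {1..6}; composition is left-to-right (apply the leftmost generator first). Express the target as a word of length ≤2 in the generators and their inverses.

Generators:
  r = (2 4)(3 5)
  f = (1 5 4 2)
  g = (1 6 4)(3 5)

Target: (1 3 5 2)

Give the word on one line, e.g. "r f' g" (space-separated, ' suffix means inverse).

f r

  after f: (1 5 4 2)
  after r: (1 3 5 2)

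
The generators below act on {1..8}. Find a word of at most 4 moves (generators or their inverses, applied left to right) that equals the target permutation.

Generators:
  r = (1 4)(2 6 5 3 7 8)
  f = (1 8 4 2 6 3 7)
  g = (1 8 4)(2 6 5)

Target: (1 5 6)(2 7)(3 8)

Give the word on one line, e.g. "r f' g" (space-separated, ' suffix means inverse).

  after f': (1 7 3 6 2 4 8)
  after f': (1 3 2 8 7 6 4)
  after r': (1 5 6)(2 7)(3 8)

f' f' r'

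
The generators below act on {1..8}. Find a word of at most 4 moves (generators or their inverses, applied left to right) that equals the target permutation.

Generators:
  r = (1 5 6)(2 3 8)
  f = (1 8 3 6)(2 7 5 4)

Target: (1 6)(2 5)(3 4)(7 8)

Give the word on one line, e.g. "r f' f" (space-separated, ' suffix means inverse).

f' r f'

  after f': (1 6 3 8)(2 4 5 7)
  after r: (2 4 6 8 5 7 3)
  after f': (1 6)(2 5)(3 4)(7 8)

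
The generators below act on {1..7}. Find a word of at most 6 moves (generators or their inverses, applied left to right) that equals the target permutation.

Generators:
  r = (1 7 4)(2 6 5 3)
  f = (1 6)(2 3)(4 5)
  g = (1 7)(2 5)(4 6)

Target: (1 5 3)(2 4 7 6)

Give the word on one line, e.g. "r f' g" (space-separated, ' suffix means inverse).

r g f r' g'

  after r: (1 7 4)(2 6 5 3)
  after g: (2 4 7 6)(3 5)
  after f: (1 6 3 4 7)(2 5)
  after r': (1 2 6 5 3 7 4)
  after g': (1 5 3)(2 4 7 6)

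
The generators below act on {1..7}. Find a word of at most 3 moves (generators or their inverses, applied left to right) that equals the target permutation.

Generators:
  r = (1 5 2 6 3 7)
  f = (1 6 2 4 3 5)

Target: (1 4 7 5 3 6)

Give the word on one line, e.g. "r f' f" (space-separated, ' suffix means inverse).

f r f'

  after f: (1 6 2 4 3 5)
  after r: (1 3 2 4 7)
  after f': (1 4 7 5 3 6)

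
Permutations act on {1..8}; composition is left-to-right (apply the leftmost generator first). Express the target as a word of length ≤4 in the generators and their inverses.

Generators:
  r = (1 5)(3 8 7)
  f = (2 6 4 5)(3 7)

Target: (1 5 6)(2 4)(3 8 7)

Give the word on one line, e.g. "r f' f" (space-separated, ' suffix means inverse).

f f r

  after f: (2 6 4 5)(3 7)
  after f: (2 4)(5 6)
  after r: (1 5 6)(2 4)(3 8 7)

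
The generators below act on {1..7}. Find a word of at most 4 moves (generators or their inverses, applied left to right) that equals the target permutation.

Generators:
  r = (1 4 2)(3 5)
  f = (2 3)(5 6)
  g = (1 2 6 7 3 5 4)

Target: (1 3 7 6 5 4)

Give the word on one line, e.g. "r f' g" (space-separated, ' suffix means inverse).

  after g: (1 2 6 7 3 5 4)
  after f': (1 3 6 7 2 5 4)
  after g: (1 5)(2 4)(3 7 6)
  after r: (1 3 7 6 5 4)

g f' g r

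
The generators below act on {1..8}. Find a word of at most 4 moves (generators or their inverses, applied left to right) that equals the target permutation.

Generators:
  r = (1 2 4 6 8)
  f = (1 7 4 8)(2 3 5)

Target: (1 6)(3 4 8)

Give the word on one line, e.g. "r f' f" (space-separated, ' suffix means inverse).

  after f': (1 8 4 7)(2 5 3)
  after r': (1 6 4 7 8 2 5 3)
  after f': (1 6 7 4)(2 3 8 5)
  after f': (1 6)(3 4 8)

f' r' f' f'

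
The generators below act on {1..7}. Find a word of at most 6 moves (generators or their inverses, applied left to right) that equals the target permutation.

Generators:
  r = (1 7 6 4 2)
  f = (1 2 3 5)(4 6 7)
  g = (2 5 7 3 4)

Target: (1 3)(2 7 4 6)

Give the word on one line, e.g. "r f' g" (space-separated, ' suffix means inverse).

r g' r' g g

  after r: (1 7 6 4 2)
  after g': (1 5 2)(3 7 6)
  after r': (1 5 4 6 3)
  after g: (1 7 3)(2 5)(4 6)
  after g: (1 3)(2 7 4 6)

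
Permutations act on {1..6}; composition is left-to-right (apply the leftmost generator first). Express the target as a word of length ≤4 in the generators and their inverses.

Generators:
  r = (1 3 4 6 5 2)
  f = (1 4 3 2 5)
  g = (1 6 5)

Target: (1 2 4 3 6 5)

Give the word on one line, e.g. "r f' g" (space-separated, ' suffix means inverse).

  after f': (1 5 2 3 4)
  after r: (1 2 4 3 6 5)

f' r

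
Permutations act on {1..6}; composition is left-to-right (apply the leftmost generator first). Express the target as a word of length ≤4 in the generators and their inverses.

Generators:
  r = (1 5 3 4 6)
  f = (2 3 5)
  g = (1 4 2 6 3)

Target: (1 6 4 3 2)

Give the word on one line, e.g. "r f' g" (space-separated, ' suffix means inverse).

g' g'

  after g': (1 3 6 2 4)
  after g': (1 6 4 3 2)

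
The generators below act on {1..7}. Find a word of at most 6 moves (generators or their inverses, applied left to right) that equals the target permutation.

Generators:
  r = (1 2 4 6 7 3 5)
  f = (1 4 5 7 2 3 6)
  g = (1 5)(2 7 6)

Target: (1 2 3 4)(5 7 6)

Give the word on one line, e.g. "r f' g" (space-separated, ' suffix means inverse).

r' r' r' g'

  after r': (1 5 3 7 6 4 2)
  after r': (1 3 6 2 5 7 4)
  after r': (1 7 2 3 4 5 6)
  after g': (1 2 3 4)(5 7 6)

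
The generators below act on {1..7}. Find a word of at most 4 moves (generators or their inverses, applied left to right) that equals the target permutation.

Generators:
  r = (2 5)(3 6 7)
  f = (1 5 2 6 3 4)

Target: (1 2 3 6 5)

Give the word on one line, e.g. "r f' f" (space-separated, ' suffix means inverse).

f r f' r

  after f: (1 5 2 6 3 4)
  after r: (1 2 7 3 4)
  after f': (1 5)(2 7 6)
  after r: (1 2 3 6 5)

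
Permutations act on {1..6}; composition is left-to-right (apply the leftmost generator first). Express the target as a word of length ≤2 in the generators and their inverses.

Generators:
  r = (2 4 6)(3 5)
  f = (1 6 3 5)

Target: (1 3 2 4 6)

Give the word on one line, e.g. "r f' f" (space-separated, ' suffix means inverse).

f' r

  after f': (1 5 3 6)
  after r: (1 3 2 4 6)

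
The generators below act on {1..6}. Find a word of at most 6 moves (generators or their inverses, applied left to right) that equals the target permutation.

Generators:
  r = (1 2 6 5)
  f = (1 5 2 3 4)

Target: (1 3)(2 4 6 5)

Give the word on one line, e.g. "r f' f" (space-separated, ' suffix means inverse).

  after f: (1 5 2 3 4)
  after r': (1 6 2 3 4 5)
  after r': (1 2 3 4 6)
  after f: (1 3)(2 4 6 5)

f r' r' f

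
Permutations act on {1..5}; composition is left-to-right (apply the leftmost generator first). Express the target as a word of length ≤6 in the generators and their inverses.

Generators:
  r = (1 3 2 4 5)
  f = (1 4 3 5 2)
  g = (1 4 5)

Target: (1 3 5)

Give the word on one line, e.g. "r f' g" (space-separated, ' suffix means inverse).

f' g g r'

  after f': (1 2 5 3 4)
  after g: (1 2)(3 5)
  after g: (1 2 4 5 3)
  after r': (1 3 5)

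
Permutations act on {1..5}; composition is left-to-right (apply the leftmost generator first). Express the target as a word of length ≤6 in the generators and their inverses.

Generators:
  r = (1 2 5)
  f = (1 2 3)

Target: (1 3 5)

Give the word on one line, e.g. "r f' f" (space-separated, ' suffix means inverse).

  after f: (1 2 3)
  after r: (1 5)(2 3)
  after f': (1 5 3)
  after r': (1 2)(3 5)
  after f: (1 3 5)

f r f' r' f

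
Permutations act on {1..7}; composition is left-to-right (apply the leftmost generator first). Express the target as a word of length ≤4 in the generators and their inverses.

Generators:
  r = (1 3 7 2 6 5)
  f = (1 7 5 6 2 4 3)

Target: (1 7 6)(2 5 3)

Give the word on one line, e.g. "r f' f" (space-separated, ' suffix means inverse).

  after r: (1 3 7 2 6 5)
  after r: (1 7 6)(2 5 3)

r r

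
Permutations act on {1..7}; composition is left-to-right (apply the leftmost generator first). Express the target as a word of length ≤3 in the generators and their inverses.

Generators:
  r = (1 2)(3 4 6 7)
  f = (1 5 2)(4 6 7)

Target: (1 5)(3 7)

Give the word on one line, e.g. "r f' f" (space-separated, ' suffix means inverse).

f r'

  after f: (1 5 2)(4 6 7)
  after r': (1 5)(3 7)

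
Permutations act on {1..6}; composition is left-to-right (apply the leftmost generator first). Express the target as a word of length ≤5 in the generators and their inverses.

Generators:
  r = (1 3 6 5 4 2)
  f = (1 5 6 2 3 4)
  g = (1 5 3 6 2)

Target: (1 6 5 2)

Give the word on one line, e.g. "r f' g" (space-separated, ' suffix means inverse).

  after f': (1 4 3 2 6 5)
  after g: (1 4 6 3)
  after r': (1 5 6)(2 4 3)
  after f: (1 6 5 2)

f' g r' f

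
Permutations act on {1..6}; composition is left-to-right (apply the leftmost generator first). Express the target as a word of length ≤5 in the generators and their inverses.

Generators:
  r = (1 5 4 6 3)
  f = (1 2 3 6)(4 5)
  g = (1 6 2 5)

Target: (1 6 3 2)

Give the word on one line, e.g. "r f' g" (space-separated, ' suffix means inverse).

  after g': (1 5 2 6)
  after f': (1 4 5)(2 3)
  after r: (1 6 3 2)

g' f' r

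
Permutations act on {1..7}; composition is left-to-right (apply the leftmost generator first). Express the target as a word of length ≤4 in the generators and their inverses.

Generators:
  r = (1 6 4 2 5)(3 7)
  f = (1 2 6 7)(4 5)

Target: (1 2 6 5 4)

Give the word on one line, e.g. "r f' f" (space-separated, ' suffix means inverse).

  after r': (1 5 2 4 6)(3 7)
  after r': (1 2 6 5 4)

r' r'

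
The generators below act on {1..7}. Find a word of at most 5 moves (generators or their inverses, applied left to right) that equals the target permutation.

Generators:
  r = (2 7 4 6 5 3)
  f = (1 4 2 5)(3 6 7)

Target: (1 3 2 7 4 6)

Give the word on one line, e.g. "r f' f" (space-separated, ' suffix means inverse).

f r f'

  after f: (1 4 2 5)(3 6 7)
  after r: (1 6 4 7 2 3 5)
  after f': (1 3 2 7 4 6)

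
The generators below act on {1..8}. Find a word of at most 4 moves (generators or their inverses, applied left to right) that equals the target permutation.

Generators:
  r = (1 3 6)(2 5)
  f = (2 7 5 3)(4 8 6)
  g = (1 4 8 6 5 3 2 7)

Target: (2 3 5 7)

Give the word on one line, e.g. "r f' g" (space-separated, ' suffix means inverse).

  after f: (2 7 5 3)(4 8 6)
  after f: (2 5)(3 7)(4 6 8)
  after f: (2 3 5 7)

f f f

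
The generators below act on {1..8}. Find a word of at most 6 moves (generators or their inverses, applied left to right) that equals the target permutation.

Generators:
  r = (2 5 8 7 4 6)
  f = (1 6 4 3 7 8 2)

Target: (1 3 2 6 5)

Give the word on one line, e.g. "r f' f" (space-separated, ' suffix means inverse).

  after r: (2 5 8 7 4 6)
  after r: (2 8 4)(5 7 6)
  after f: (1 6 5 8 3 7 4)
  after f: (1 4 6 5 2)(3 8 7)
  after f: (1 3 2 6 5)

r r f f f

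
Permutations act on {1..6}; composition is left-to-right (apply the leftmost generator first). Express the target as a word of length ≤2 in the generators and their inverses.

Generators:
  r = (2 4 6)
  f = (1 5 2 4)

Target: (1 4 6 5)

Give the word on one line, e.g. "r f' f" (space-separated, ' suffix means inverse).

  after r: (2 4 6)
  after f': (1 4 6 5)

r f'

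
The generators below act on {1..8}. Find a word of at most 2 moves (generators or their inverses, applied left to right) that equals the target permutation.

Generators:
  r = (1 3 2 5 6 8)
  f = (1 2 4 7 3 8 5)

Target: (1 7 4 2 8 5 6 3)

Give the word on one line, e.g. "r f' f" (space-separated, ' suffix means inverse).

  after r: (1 3 2 5 6 8)
  after f': (1 7 4 2 8 5 6 3)

r f'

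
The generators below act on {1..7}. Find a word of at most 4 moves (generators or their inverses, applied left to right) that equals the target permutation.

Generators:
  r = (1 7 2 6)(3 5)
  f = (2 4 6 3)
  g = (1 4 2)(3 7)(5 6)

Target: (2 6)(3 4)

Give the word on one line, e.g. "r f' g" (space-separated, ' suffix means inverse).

  after f': (2 3 6 4)
  after f': (2 6)(3 4)

f' f'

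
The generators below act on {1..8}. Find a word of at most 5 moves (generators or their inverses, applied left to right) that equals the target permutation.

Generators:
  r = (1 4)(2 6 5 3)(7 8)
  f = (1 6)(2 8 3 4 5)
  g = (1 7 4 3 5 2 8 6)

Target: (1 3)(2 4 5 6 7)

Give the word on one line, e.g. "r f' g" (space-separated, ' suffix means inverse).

  after f': (1 6)(2 5 4 3 8)
  after r: (1 5)(2 3 7 8 6 4)
  after g': (1 3)(2 4 5 6 7)

f' r g'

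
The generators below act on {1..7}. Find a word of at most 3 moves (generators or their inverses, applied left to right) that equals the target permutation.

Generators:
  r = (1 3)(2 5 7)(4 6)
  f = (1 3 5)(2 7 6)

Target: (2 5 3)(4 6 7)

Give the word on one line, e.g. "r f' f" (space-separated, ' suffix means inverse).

  after f: (1 3 5)(2 7 6)
  after r': (2 5 3)(4 6 7)

f r'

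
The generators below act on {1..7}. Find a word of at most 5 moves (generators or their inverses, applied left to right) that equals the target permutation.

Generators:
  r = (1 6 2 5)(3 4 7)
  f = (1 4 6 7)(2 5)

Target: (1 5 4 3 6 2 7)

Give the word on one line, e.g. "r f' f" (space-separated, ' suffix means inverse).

  after r: (1 6 2 5)(3 4 7)
  after r: (1 2)(3 7 4)(5 6)
  after f': (1 5 4 3 6 2 7)

r r f'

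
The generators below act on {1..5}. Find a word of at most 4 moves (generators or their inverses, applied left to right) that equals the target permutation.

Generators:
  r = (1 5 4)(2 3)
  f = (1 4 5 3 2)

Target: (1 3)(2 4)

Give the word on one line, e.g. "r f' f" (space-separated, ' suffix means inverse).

  after f': (1 2 3 5 4)
  after f': (1 3 4 2 5)
  after r': (1 2)(3 5 4)
  after r': (1 3)(2 4)

f' f' r' r'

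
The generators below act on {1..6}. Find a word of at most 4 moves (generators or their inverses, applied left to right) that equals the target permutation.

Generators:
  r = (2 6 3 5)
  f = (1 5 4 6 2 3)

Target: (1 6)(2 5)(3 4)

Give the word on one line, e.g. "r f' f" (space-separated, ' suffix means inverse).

  after f': (1 3 2 6 4 5)
  after f': (1 2 4)(3 6 5)
  after f': (1 6)(2 5)(3 4)

f' f' f'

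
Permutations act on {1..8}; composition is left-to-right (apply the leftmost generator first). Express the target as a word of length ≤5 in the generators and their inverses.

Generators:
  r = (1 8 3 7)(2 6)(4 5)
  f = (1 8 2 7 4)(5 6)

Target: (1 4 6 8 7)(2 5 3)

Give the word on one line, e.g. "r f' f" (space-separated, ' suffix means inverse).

r' f r r

  after r': (1 7 3 8)(2 6)(4 5)
  after f: (1 4 6 7 3 2 5)
  after r: (1 5 8 3 6)(2 4)
  after r: (1 4 6 8 7)(2 5 3)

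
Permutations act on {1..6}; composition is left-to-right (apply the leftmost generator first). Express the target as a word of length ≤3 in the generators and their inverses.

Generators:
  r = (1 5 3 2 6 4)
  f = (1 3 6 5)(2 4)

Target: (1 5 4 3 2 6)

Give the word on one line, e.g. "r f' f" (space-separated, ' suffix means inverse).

f r'

  after f: (1 3 6 5)(2 4)
  after r': (1 5 4 3 2 6)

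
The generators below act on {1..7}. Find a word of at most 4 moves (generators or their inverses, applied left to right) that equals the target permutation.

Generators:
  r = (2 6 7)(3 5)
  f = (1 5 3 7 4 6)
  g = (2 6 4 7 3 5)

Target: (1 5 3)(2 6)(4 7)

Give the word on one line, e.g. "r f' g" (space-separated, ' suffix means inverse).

  after g: (2 6 4 7 3 5)
  after f: (1 5 2)
  after r': (1 3 5 7 6 2)
  after f': (1 5 3)(2 6)(4 7)

g f r' f'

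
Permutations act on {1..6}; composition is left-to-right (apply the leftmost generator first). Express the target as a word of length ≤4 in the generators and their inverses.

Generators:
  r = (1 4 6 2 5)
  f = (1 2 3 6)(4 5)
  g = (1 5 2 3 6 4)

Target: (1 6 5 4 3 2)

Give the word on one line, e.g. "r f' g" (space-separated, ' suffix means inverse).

  after r: (1 4 6 2 5)
  after g': (1 6 5 4 3 2)

r g'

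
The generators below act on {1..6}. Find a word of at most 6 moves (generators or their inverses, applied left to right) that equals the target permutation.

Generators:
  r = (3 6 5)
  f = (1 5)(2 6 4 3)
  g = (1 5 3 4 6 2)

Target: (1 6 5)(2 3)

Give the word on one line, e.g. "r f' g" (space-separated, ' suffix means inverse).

  after g: (1 5 3 4 6 2)
  after r': (1 6 2)(3 4)
  after r': (1 3 4 5 6 2)
  after g: (1 4 3 6)(2 5)
  after g: (1 6 5)(2 3)

g r' r' g g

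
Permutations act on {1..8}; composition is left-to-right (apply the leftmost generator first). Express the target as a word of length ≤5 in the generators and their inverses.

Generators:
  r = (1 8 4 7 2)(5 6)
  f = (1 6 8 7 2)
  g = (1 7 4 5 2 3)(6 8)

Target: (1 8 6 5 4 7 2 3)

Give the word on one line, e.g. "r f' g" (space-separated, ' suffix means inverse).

g f' r' f f

  after g: (1 7 4 5 2 3)(6 8)
  after f': (1 8)(2 3)(4 5 7)
  after r': (2 3 7 8)(4 6 5)
  after f: (1 6 5 4 8)(2 3)
  after f: (1 8 6 5 4 7 2 3)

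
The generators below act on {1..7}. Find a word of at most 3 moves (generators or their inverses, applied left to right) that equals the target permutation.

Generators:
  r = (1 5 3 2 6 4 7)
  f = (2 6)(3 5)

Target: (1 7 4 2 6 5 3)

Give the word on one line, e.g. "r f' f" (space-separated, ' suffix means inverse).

  after f': (2 6)(3 5)
  after r': (1 7 4 6 3)
  after f: (1 7 4 2 6 5 3)

f' r' f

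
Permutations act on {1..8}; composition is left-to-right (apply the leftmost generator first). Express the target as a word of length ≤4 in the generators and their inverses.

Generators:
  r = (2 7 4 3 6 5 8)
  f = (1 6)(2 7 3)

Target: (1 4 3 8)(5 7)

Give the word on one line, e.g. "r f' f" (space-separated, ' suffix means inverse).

f' r' r' f'

  after f': (1 6)(2 3 7)
  after r': (1 3 2 4 7 8 5 6)
  after r': (1 4 2 7 5 3 8 6)
  after f': (1 4 3 8)(5 7)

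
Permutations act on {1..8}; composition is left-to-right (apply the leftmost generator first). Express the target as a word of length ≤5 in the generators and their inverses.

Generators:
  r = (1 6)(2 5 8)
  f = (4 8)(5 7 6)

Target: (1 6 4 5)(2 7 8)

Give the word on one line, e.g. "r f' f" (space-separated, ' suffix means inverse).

  after f: (4 8)(5 7 6)
  after r': (1 6 2 8 4 5 7)
  after r': (2 5 7 6 8 4)
  after f: (2 7 5 6 4)
  after r: (1 6 4 5)(2 7 8)

f r' r' f r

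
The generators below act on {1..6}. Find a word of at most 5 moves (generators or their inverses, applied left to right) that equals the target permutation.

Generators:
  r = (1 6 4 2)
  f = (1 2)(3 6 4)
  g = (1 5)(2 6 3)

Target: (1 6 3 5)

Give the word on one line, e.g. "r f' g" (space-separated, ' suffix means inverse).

  after r: (1 6 4 2)
  after f': (1 3 4)
  after r': (1 3 6)(2 4)
  after r': (1 3)(2 6)
  after g': (1 6 3 5)

r f' r' r' g'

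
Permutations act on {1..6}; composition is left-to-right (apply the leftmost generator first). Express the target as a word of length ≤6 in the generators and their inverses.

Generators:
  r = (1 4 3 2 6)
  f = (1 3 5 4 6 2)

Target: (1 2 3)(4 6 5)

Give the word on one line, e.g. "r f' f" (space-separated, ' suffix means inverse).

  after f: (1 3 5 4 6 2)
  after r': (1 4 2 6 3 5)
  after f: (1 6 5 3 4)
  after r': (1 2 3)(4 6 5)

f r' f r'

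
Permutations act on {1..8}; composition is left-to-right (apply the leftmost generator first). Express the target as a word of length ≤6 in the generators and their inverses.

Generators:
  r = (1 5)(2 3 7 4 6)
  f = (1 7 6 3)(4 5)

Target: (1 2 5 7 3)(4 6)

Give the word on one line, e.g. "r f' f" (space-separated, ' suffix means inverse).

  after r: (1 5)(2 3 7 4 6)
  after r: (2 7 6 3 4)
  after f': (1 3 5 4 2)
  after r': (1 2 5 7 3)(4 6)

r r f' r'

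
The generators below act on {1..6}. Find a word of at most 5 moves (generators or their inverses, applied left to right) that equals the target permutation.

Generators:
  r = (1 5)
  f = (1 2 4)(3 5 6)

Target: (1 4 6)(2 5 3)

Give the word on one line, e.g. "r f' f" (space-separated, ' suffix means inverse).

f' f' r f r'

  after f': (1 4 2)(3 6 5)
  after f': (1 2 4)(3 5 6)
  after r: (1 2 4 5 6 3)
  after f: (1 4 6 5 3 2)
  after r': (1 4 6)(2 5 3)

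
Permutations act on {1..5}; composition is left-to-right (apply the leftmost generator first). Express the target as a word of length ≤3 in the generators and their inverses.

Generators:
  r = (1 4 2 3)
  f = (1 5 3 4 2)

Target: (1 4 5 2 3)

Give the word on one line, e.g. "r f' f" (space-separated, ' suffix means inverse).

  after f': (1 2 4 3 5)
  after f': (1 4 5 2 3)

f' f'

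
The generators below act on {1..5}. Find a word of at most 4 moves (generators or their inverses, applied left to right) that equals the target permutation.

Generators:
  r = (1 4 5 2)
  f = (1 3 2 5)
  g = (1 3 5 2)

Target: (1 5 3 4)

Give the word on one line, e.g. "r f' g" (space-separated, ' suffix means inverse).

f' r f

  after f': (1 5 2 3)
  after r: (1 2 3 4 5)
  after f: (1 5 3 4)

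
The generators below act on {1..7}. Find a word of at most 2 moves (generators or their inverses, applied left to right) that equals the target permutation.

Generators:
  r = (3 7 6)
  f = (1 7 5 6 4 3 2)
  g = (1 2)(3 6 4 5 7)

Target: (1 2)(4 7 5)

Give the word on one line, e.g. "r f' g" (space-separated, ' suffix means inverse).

  after g': (1 2)(3 7 5 4 6)
  after r': (1 2)(4 7 5)

g' r'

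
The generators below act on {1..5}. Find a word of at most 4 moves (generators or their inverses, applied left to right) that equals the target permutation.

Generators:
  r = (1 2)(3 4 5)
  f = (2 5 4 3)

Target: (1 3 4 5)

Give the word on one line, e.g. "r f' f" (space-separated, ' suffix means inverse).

  after f': (2 3 4 5)
  after r': (1 2 5)
  after f': (1 3 4 5)

f' r' f'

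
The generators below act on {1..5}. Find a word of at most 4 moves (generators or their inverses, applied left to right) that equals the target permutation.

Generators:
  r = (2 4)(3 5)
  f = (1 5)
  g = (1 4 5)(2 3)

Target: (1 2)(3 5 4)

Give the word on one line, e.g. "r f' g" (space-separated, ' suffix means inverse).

f r' g f'

  after f: (1 5)
  after r': (1 3 5)(2 4)
  after g: (1 2 5 4 3)
  after f': (1 2)(3 5 4)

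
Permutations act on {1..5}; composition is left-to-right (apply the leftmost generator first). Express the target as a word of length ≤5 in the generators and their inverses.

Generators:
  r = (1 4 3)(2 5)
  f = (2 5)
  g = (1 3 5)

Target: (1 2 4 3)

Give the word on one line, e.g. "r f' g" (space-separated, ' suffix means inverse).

g' f g r f'

  after g': (1 5 3)
  after f: (1 2 5 3)
  after g: (1 2)
  after r: (1 5 2 4 3)
  after f': (1 2 4 3)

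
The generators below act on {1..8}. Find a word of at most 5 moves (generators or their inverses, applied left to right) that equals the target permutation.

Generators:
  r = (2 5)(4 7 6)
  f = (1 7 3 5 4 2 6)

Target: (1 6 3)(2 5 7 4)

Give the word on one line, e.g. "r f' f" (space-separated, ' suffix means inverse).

  after f: (1 7 3 5 4 2 6)
  after r': (1 4 5 6)(2 7 3)
  after f: (1 2 3 6 7 5)
  after f: (1 6 3)(2 5 7 4)

f r' f f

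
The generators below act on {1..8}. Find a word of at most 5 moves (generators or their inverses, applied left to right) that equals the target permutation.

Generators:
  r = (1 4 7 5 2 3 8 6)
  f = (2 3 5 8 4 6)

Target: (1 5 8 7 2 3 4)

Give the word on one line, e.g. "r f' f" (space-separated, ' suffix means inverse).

f r f' f'

  after f: (2 3 5 8 4 6)
  after r: (1 4)(2 8 7 5 6 3)
  after f': (1 8 7 3 6 2 5 4)
  after f': (1 5 8 7 2 3 4)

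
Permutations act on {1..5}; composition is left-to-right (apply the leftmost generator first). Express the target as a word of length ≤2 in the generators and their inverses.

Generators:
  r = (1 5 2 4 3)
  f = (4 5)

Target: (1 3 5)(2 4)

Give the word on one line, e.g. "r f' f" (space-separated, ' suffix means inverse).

  after r': (1 3 4 2 5)
  after f: (1 3 5)(2 4)

r' f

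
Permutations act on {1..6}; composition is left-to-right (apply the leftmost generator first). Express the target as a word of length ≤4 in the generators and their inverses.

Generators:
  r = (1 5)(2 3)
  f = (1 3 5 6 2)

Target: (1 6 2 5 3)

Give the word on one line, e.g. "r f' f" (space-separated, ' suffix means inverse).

r' f

  after r': (1 5)(2 3)
  after f: (1 6 2 5 3)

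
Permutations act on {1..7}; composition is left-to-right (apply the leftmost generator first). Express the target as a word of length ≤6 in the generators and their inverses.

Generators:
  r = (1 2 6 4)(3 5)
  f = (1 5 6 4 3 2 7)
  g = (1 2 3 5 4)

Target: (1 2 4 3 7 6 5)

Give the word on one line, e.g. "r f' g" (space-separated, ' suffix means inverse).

r g r f' r

  after r: (1 2 6 4)(3 5)
  after g: (1 3 4 2 6)
  after r: (1 5 3)(2 4 6)
  after f': (2 6 3 7)(4 5)
  after r: (1 2 4 3 7 6 5)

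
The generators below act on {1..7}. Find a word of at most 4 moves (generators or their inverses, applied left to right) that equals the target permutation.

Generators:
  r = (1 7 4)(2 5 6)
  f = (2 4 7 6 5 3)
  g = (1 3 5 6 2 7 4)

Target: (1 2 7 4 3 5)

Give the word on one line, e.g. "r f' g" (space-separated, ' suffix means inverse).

g f' g r

  after g: (1 3 5 6 2 7 4)
  after f': (1 5 7 2 4)(3 6)
  after g: (1 6 5 4 3 2)
  after r: (1 2 7 4 3 5)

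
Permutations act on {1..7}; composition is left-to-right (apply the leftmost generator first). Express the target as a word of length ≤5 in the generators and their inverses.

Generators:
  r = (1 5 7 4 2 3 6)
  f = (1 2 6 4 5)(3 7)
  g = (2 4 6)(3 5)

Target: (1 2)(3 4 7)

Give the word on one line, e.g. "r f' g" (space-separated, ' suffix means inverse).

r g r'

  after r: (1 5 7 4 2 3 6)
  after g: (1 3 2 5 7 6)
  after r': (1 2)(3 4 7)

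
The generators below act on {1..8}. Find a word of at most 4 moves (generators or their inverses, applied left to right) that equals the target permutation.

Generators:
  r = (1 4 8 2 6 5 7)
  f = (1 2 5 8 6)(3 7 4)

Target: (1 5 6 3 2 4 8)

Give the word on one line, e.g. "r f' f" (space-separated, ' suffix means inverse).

  after f': (1 6 8 5 2)(3 4 7)
  after r': (1 2 7 3)(4 5 8 6)
  after f: (1 5 6 3 2 4 8)

f' r' f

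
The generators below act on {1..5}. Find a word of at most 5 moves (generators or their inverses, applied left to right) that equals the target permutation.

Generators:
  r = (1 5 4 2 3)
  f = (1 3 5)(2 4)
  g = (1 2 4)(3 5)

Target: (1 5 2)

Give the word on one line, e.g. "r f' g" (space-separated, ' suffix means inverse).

r' g r' f'

  after r': (1 3 2 4 5)
  after g: (1 5 2)(3 4)
  after r': (2 3 5 4)
  after f': (1 5 2)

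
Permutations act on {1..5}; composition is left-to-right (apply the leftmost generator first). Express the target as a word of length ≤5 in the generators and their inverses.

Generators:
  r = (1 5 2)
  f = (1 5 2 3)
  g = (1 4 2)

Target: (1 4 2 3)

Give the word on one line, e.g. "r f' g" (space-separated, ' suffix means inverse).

  after g': (1 2 4)
  after g': (1 4 2)
  after r: (1 4)(2 5)
  after r: (1 4 5)
  after f: (1 4 2 3)

g' g' r r f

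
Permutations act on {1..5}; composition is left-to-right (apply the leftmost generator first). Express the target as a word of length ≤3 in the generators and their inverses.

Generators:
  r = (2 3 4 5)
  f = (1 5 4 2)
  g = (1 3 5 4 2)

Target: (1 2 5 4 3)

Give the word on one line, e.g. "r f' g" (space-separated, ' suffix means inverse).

g f' r'

  after g: (1 3 5 4 2)
  after f': (1 3)
  after r': (1 2 5 4 3)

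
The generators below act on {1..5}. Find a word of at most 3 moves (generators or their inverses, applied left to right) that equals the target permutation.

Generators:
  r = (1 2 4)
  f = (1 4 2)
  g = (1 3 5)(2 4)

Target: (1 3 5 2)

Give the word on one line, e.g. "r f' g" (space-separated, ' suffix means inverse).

  after g: (1 3 5)(2 4)
  after r: (1 3 5 2)

g r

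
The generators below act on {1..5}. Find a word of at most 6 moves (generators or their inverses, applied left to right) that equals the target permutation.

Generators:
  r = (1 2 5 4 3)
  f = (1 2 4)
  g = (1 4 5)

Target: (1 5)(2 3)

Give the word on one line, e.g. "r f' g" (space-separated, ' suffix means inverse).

  after g: (1 4 5)
  after f': (1 2)(4 5)
  after r': (2 3 4)
  after f': (1 4)(2 3)
  after g: (1 5)(2 3)

g f' r' f' g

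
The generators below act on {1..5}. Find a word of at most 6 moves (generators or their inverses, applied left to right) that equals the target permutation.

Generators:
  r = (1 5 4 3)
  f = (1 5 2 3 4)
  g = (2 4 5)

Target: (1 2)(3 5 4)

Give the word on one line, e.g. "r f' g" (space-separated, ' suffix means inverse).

  after r': (1 3 4 5)
  after r': (1 4)(3 5)
  after g': (1 2 5 3 4)
  after r': (1 2)(3 5 4)

r' r' g' r'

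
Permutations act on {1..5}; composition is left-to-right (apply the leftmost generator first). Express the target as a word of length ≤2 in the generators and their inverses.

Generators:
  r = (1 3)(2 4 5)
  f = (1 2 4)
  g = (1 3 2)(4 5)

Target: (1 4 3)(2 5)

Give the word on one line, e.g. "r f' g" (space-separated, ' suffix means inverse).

f r

  after f: (1 2 4)
  after r: (1 4 3)(2 5)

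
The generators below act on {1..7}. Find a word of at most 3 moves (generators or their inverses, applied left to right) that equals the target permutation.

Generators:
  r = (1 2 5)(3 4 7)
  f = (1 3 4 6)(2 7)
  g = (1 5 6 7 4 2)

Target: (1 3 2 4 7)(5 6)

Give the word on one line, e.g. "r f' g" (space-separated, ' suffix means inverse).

  after f: (1 3 4 6)(2 7)
  after g: (1 3 2 4 7)(5 6)

f g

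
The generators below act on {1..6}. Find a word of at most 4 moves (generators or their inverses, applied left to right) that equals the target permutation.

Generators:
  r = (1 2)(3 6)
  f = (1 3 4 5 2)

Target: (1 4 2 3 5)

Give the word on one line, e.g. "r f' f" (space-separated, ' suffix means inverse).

f f

  after f: (1 3 4 5 2)
  after f: (1 4 2 3 5)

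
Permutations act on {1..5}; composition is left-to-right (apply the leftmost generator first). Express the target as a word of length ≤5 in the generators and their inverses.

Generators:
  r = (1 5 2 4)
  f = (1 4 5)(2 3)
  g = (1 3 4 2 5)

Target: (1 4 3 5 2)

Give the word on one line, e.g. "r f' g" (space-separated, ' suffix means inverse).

g f' r

  after g: (1 3 4 2 5)
  after f': (1 2 4 3)
  after r: (1 4 3 5 2)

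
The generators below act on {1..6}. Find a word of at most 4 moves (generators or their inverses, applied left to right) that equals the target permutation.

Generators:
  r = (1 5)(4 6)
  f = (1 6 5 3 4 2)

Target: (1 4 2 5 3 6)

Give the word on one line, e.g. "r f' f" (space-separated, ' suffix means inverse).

f r'

  after f: (1 6 5 3 4 2)
  after r': (1 4 2 5 3 6)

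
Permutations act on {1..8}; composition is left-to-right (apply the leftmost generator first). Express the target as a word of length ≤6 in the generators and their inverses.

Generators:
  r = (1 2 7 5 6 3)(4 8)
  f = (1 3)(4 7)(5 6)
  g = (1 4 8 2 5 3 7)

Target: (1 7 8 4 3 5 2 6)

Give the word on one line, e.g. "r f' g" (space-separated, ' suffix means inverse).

  after f': (1 3)(4 7)(5 6)
  after r: (2 7 8 4 5 3)
  after r: (1 2 5)(3 7 4 6)
  after r: (1 7 8 4 3 5 2 6)

f' r r r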